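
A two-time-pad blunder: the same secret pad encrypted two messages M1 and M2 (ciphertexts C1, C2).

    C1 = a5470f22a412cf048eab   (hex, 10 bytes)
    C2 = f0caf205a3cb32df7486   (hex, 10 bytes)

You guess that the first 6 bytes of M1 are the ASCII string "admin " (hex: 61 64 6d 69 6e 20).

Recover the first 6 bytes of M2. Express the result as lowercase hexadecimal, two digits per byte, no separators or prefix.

First, C1 ⊕ C2 = (M1 ⊕ K) ⊕ (M2 ⊕ K) = M1 ⊕ M2, so the key drops out. Then M2 = (M1 ⊕ M2) ⊕ M1 over the first 6 bytes.
byte 0: (a5 XOR f0) XOR 61 = 55 XOR 61 = 34
byte 1: (47 XOR ca) XOR 64 = 8d XOR 64 = e9
byte 2: (0f XOR f2) XOR 6d = fd XOR 6d = 90
byte 3: (22 XOR 05) XOR 69 = 27 XOR 69 = 4e
byte 4: (a4 XOR a3) XOR 6e = 07 XOR 6e = 69
byte 5: (12 XOR cb) XOR 20 = d9 XOR 20 = f9

34e9904e69f9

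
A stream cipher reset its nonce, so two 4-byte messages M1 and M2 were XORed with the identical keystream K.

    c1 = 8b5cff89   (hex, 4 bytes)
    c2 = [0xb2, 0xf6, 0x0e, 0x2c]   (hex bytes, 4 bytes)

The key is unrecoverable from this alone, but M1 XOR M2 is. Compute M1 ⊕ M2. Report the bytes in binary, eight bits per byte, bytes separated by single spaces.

c1 ⊕ c2 = (M1 ⊕ K) ⊕ (M2 ⊕ K) = M1 ⊕ M2 — the shared key cancels under XOR.
8b ^ b2 = 39
5c ^ f6 = aa
ff ^ 0e = f1
89 ^ 2c = a5

00111001 10101010 11110001 10100101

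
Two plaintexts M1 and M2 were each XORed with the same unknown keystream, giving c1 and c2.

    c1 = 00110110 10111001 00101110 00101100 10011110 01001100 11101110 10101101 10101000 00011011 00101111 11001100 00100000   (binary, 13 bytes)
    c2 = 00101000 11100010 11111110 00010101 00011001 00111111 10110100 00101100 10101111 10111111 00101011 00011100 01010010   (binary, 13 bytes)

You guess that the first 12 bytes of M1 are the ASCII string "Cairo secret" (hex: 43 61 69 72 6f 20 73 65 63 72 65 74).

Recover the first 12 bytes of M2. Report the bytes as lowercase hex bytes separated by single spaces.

5d 3a b9 4b e8 53 29 e4 64 d6 61 a4

First, c1 ⊕ c2 = (M1 ⊕ K) ⊕ (M2 ⊕ K) = M1 ⊕ M2, so the key drops out. Then M2 = (M1 ⊕ M2) ⊕ M1 over the first 12 bytes.
byte 0: (36 ⊕ 28) ⊕ 43 = 1e ⊕ 43 = 5d
byte 1: (b9 ⊕ e2) ⊕ 61 = 5b ⊕ 61 = 3a
byte 2: (2e ⊕ fe) ⊕ 69 = d0 ⊕ 69 = b9
byte 3: (2c ⊕ 15) ⊕ 72 = 39 ⊕ 72 = 4b
byte 4: (9e ⊕ 19) ⊕ 6f = 87 ⊕ 6f = e8
byte 5: (4c ⊕ 3f) ⊕ 20 = 73 ⊕ 20 = 53
byte 6: (ee ⊕ b4) ⊕ 73 = 5a ⊕ 73 = 29
byte 7: (ad ⊕ 2c) ⊕ 65 = 81 ⊕ 65 = e4
byte 8: (a8 ⊕ af) ⊕ 63 = 07 ⊕ 63 = 64
byte 9: (1b ⊕ bf) ⊕ 72 = a4 ⊕ 72 = d6
byte 10: (2f ⊕ 2b) ⊕ 65 = 04 ⊕ 65 = 61
byte 11: (cc ⊕ 1c) ⊕ 74 = d0 ⊕ 74 = a4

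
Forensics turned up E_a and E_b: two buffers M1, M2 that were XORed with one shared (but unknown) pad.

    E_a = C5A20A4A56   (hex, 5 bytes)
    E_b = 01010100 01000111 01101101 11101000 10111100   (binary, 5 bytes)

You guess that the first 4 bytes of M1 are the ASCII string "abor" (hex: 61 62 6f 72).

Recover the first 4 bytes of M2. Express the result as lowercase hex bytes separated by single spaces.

f0 87 08 d0

First, E_a ⊕ E_b = (M1 ⊕ K) ⊕ (M2 ⊕ K) = M1 ⊕ M2, so the key drops out. Then M2 = (M1 ⊕ M2) ⊕ M1 over the first 4 bytes.
byte 0: (c5 ^ 54) ^ 61 = 91 ^ 61 = f0
byte 1: (a2 ^ 47) ^ 62 = e5 ^ 62 = 87
byte 2: (0a ^ 6d) ^ 6f = 67 ^ 6f = 08
byte 3: (4a ^ e8) ^ 72 = a2 ^ 72 = d0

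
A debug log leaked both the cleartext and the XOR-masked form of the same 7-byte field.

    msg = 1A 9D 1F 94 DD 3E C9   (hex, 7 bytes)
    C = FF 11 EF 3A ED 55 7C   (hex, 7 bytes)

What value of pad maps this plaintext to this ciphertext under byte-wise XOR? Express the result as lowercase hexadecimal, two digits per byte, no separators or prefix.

e58cf0ae306bb5

Since C = msg ⊕ pad, XORing both sides with msg gives pad = msg ⊕ C.
byte 0: 1a xor ff = e5
byte 1: 9d xor 11 = 8c
byte 2: 1f xor ef = f0
byte 3: 94 xor 3a = ae
byte 4: dd xor ed = 30
byte 5: 3e xor 55 = 6b
byte 6: c9 xor 7c = b5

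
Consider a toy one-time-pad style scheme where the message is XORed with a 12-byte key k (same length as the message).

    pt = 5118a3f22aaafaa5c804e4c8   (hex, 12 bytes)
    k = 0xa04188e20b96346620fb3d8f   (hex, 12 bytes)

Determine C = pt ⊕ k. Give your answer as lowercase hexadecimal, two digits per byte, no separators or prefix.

byte 0:  81 xor 160 = 241
byte 1:  24 xor  65 =  89
byte 2: 163 xor 136 =  43
byte 3: 242 xor 226 =  16
byte 4:  42 xor  11 =  33
byte 5: 170 xor 150 =  60
byte 6: 250 xor  52 = 206
byte 7: 165 xor 102 = 195
byte 8: 200 xor  32 = 232
byte 9:   4 xor 251 = 255
byte 10: 228 xor  61 = 217
byte 11: 200 xor 143 =  71

f1592b10213ccec3e8ffd947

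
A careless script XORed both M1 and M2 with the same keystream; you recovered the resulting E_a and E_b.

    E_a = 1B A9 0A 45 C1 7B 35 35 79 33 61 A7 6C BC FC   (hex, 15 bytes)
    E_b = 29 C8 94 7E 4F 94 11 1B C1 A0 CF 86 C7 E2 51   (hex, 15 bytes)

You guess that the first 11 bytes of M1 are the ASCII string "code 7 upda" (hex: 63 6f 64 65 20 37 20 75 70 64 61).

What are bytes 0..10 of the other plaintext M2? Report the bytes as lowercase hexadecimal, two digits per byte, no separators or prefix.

First, E_a ⊕ E_b = (M1 ⊕ K) ⊕ (M2 ⊕ K) = M1 ⊕ M2, so the key drops out. Then M2 = (M1 ⊕ M2) ⊕ M1 over the first 11 bytes.
byte 0: (1b XOR 29) XOR 63 = 32 XOR 63 = 51
byte 1: (a9 XOR c8) XOR 6f = 61 XOR 6f = 0e
byte 2: (0a XOR 94) XOR 64 = 9e XOR 64 = fa
byte 3: (45 XOR 7e) XOR 65 = 3b XOR 65 = 5e
byte 4: (c1 XOR 4f) XOR 20 = 8e XOR 20 = ae
byte 5: (7b XOR 94) XOR 37 = ef XOR 37 = d8
byte 6: (35 XOR 11) XOR 20 = 24 XOR 20 = 04
byte 7: (35 XOR 1b) XOR 75 = 2e XOR 75 = 5b
byte 8: (79 XOR c1) XOR 70 = b8 XOR 70 = c8
byte 9: (33 XOR a0) XOR 64 = 93 XOR 64 = f7
byte 10: (61 XOR cf) XOR 61 = ae XOR 61 = cf

510efa5eaed8045bc8f7cf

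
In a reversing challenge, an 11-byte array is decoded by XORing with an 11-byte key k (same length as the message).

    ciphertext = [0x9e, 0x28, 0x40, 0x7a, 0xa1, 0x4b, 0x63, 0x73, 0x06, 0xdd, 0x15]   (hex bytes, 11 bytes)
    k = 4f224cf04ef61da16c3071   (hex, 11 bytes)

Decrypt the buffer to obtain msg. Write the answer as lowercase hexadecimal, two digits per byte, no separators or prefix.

XOR is its own inverse, so applying the key byte-wise gives the result directly.
10011110 ⊕ 01001111 = 11010001
00101000 ⊕ 00100010 = 00001010
01000000 ⊕ 01001100 = 00001100
01111010 ⊕ 11110000 = 10001010
10100001 ⊕ 01001110 = 11101111
01001011 ⊕ 11110110 = 10111101
01100011 ⊕ 00011101 = 01111110
01110011 ⊕ 10100001 = 11010010
00000110 ⊕ 01101100 = 01101010
11011101 ⊕ 00110000 = 11101101
00010101 ⊕ 01110001 = 01100100

d10a0c8aefbd7ed26aed64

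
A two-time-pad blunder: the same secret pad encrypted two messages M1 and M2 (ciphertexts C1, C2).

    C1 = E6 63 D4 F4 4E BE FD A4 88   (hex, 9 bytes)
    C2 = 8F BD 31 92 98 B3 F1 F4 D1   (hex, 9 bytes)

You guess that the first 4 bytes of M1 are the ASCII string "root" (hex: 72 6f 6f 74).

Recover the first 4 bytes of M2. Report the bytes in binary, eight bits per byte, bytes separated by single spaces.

00011011 10110001 10001010 00010010

First, C1 ⊕ C2 = (M1 ⊕ K) ⊕ (M2 ⊕ K) = M1 ⊕ M2, so the key drops out. Then M2 = (M1 ⊕ M2) ⊕ M1 over the first 4 bytes.
byte 0: (e6 ^ 8f) ^ 72 = 69 ^ 72 = 1b
byte 1: (63 ^ bd) ^ 6f = de ^ 6f = b1
byte 2: (d4 ^ 31) ^ 6f = e5 ^ 6f = 8a
byte 3: (f4 ^ 92) ^ 74 = 66 ^ 74 = 12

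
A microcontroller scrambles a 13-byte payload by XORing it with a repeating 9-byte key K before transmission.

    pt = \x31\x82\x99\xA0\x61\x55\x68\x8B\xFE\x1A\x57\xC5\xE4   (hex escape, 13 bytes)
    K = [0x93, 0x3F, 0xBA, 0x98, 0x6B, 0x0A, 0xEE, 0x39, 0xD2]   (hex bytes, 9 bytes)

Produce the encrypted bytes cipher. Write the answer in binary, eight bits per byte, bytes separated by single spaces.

10100010 10111101 00100011 00111000 00001010 01011111 10000110 10110010 00101100 10001001 01101000 01111111 01111100

The 9-byte key repeats, so the effective keystream is 93 3f ba 98 6b 0a ee 39 d2 93 3f ba 98.
byte 0: 31 ^ 93 = a2
byte 1: 82 ^ 3f = bd
byte 2: 99 ^ ba = 23
byte 3: a0 ^ 98 = 38
byte 4: 61 ^ 6b = 0a
byte 5: 55 ^ 0a = 5f
byte 6: 68 ^ ee = 86
byte 7: 8b ^ 39 = b2
byte 8: fe ^ d2 = 2c
byte 9: 1a ^ 93 = 89
byte 10: 57 ^ 3f = 68
byte 11: c5 ^ ba = 7f
byte 12: e4 ^ 98 = 7c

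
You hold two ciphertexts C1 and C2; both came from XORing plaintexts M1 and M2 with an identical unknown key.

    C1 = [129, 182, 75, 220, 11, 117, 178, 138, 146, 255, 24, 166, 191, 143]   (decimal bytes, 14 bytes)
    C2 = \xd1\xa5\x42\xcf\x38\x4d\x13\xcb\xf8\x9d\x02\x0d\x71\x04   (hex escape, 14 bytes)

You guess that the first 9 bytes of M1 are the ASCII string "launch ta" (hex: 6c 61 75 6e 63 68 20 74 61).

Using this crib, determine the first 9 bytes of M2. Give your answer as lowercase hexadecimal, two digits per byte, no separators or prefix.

First, C1 ⊕ C2 = (M1 ⊕ K) ⊕ (M2 ⊕ K) = M1 ⊕ M2, so the key drops out. Then M2 = (M1 ⊕ M2) ⊕ M1 over the first 9 bytes.
byte 0: (81 ^ d1) ^ 6c = 50 ^ 6c = 3c
byte 1: (b6 ^ a5) ^ 61 = 13 ^ 61 = 72
byte 2: (4b ^ 42) ^ 75 = 09 ^ 75 = 7c
byte 3: (dc ^ cf) ^ 6e = 13 ^ 6e = 7d
byte 4: (0b ^ 38) ^ 63 = 33 ^ 63 = 50
byte 5: (75 ^ 4d) ^ 68 = 38 ^ 68 = 50
byte 6: (b2 ^ 13) ^ 20 = a1 ^ 20 = 81
byte 7: (8a ^ cb) ^ 74 = 41 ^ 74 = 35
byte 8: (92 ^ f8) ^ 61 = 6a ^ 61 = 0b

3c727c7d505081350b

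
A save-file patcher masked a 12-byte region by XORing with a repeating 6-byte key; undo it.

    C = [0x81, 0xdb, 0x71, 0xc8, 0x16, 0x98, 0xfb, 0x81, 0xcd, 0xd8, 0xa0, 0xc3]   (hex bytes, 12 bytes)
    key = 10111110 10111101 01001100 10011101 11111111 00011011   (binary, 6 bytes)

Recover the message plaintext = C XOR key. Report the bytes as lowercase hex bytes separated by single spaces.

The 6-byte key repeats, so the effective keystream is be bd 4c 9d ff 1b be bd 4c 9d ff 1b.
byte 0: 81 xor be = 3f
byte 1: db xor bd = 66
byte 2: 71 xor 4c = 3d
byte 3: c8 xor 9d = 55
byte 4: 16 xor ff = e9
byte 5: 98 xor 1b = 83
byte 6: fb xor be = 45
byte 7: 81 xor bd = 3c
byte 8: cd xor 4c = 81
byte 9: d8 xor 9d = 45
byte 10: a0 xor ff = 5f
byte 11: c3 xor 1b = d8

3f 66 3d 55 e9 83 45 3c 81 45 5f d8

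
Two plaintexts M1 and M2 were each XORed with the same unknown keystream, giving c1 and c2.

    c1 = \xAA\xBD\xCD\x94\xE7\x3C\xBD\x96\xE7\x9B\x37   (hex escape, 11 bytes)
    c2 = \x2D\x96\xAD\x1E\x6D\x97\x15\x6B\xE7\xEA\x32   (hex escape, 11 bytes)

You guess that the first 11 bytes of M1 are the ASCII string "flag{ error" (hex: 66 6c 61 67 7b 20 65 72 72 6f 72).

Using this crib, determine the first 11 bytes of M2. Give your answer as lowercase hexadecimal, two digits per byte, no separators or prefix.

e14701edf18bcd8f721e77

First, c1 ⊕ c2 = (M1 ⊕ K) ⊕ (M2 ⊕ K) = M1 ⊕ M2, so the key drops out. Then M2 = (M1 ⊕ M2) ⊕ M1 over the first 11 bytes.
byte 0: (aa ^ 2d) ^ 66 = 87 ^ 66 = e1
byte 1: (bd ^ 96) ^ 6c = 2b ^ 6c = 47
byte 2: (cd ^ ad) ^ 61 = 60 ^ 61 = 01
byte 3: (94 ^ 1e) ^ 67 = 8a ^ 67 = ed
byte 4: (e7 ^ 6d) ^ 7b = 8a ^ 7b = f1
byte 5: (3c ^ 97) ^ 20 = ab ^ 20 = 8b
byte 6: (bd ^ 15) ^ 65 = a8 ^ 65 = cd
byte 7: (96 ^ 6b) ^ 72 = fd ^ 72 = 8f
byte 8: (e7 ^ e7) ^ 72 = 00 ^ 72 = 72
byte 9: (9b ^ ea) ^ 6f = 71 ^ 6f = 1e
byte 10: (37 ^ 32) ^ 72 = 05 ^ 72 = 77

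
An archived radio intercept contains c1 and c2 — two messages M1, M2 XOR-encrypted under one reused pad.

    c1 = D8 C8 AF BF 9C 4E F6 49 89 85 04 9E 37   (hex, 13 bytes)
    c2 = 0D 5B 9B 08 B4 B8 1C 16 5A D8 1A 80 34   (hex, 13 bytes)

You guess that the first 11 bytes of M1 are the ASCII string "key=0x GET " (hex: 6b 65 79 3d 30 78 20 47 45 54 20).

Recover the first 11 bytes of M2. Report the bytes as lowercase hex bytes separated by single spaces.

First, c1 ⊕ c2 = (M1 ⊕ K) ⊕ (M2 ⊕ K) = M1 ⊕ M2, so the key drops out. Then M2 = (M1 ⊕ M2) ⊕ M1 over the first 11 bytes.
byte 0: (d8 ⊕ 0d) ⊕ 6b = d5 ⊕ 6b = be
byte 1: (c8 ⊕ 5b) ⊕ 65 = 93 ⊕ 65 = f6
byte 2: (af ⊕ 9b) ⊕ 79 = 34 ⊕ 79 = 4d
byte 3: (bf ⊕ 08) ⊕ 3d = b7 ⊕ 3d = 8a
byte 4: (9c ⊕ b4) ⊕ 30 = 28 ⊕ 30 = 18
byte 5: (4e ⊕ b8) ⊕ 78 = f6 ⊕ 78 = 8e
byte 6: (f6 ⊕ 1c) ⊕ 20 = ea ⊕ 20 = ca
byte 7: (49 ⊕ 16) ⊕ 47 = 5f ⊕ 47 = 18
byte 8: (89 ⊕ 5a) ⊕ 45 = d3 ⊕ 45 = 96
byte 9: (85 ⊕ d8) ⊕ 54 = 5d ⊕ 54 = 09
byte 10: (04 ⊕ 1a) ⊕ 20 = 1e ⊕ 20 = 3e

be f6 4d 8a 18 8e ca 18 96 09 3e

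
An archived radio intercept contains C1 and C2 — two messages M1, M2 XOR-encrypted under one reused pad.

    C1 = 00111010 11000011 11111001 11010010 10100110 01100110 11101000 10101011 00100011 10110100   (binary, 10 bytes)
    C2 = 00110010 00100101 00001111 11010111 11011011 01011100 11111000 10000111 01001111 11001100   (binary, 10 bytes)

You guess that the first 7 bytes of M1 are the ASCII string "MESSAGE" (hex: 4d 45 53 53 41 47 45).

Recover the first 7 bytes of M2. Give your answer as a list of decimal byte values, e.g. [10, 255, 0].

[69, 163, 165, 86, 60, 125, 85]

First, C1 ⊕ C2 = (M1 ⊕ K) ⊕ (M2 ⊕ K) = M1 ⊕ M2, so the key drops out. Then M2 = (M1 ⊕ M2) ⊕ M1 over the first 7 bytes.
byte 0: (3a ^ 32) ^ 4d = 08 ^ 4d = 45
byte 1: (c3 ^ 25) ^ 45 = e6 ^ 45 = a3
byte 2: (f9 ^ 0f) ^ 53 = f6 ^ 53 = a5
byte 3: (d2 ^ d7) ^ 53 = 05 ^ 53 = 56
byte 4: (a6 ^ db) ^ 41 = 7d ^ 41 = 3c
byte 5: (66 ^ 5c) ^ 47 = 3a ^ 47 = 7d
byte 6: (e8 ^ f8) ^ 45 = 10 ^ 45 = 55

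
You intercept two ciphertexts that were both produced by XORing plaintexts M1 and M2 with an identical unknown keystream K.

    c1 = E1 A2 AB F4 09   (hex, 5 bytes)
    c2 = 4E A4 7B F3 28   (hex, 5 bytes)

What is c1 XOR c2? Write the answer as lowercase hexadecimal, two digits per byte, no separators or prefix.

af06d00721

c1 ⊕ c2 = (M1 ⊕ K) ⊕ (M2 ⊕ K) = M1 ⊕ M2 — the shared key cancels under XOR.
byte 0: e1 xor 4e = af
byte 1: a2 xor a4 = 06
byte 2: ab xor 7b = d0
byte 3: f4 xor f3 = 07
byte 4: 09 xor 28 = 21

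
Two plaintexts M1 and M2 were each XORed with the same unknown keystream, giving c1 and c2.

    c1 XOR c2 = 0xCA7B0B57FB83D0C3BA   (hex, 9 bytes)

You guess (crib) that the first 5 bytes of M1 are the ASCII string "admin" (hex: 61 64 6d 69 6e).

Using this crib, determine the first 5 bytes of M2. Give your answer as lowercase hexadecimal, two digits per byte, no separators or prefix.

Since c1 ⊕ c2 = M1 ⊕ M2, XORing with the guessed M1 bytes yields the corresponding M2 bytes: M2 = (c1 ⊕ c2) ⊕ M1.
byte 0: ca xor 61 = ab
byte 1: 7b xor 64 = 1f
byte 2: 0b xor 6d = 66
byte 3: 57 xor 69 = 3e
byte 4: fb xor 6e = 95

ab1f663e95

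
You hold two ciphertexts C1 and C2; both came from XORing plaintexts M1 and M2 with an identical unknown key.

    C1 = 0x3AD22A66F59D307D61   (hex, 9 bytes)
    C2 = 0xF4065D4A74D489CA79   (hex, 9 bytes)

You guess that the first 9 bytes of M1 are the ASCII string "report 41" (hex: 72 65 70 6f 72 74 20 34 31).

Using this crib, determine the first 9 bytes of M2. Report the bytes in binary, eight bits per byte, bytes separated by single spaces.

First, C1 ⊕ C2 = (M1 ⊕ K) ⊕ (M2 ⊕ K) = M1 ⊕ M2, so the key drops out. Then M2 = (M1 ⊕ M2) ⊕ M1 over the first 9 bytes.
byte 0: (3a XOR f4) XOR 72 = ce XOR 72 = bc
byte 1: (d2 XOR 06) XOR 65 = d4 XOR 65 = b1
byte 2: (2a XOR 5d) XOR 70 = 77 XOR 70 = 07
byte 3: (66 XOR 4a) XOR 6f = 2c XOR 6f = 43
byte 4: (f5 XOR 74) XOR 72 = 81 XOR 72 = f3
byte 5: (9d XOR d4) XOR 74 = 49 XOR 74 = 3d
byte 6: (30 XOR 89) XOR 20 = b9 XOR 20 = 99
byte 7: (7d XOR ca) XOR 34 = b7 XOR 34 = 83
byte 8: (61 XOR 79) XOR 31 = 18 XOR 31 = 29

10111100 10110001 00000111 01000011 11110011 00111101 10011001 10000011 00101001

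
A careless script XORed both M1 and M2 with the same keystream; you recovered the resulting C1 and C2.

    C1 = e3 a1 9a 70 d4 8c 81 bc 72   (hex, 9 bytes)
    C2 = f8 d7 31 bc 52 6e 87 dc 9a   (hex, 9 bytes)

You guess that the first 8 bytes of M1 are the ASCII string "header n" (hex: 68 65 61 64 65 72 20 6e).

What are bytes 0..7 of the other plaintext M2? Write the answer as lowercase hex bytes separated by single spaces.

First, C1 ⊕ C2 = (M1 ⊕ K) ⊕ (M2 ⊕ K) = M1 ⊕ M2, so the key drops out. Then M2 = (M1 ⊕ M2) ⊕ M1 over the first 8 bytes.
byte 0: (e3 ^ f8) ^ 68 = 1b ^ 68 = 73
byte 1: (a1 ^ d7) ^ 65 = 76 ^ 65 = 13
byte 2: (9a ^ 31) ^ 61 = ab ^ 61 = ca
byte 3: (70 ^ bc) ^ 64 = cc ^ 64 = a8
byte 4: (d4 ^ 52) ^ 65 = 86 ^ 65 = e3
byte 5: (8c ^ 6e) ^ 72 = e2 ^ 72 = 90
byte 6: (81 ^ 87) ^ 20 = 06 ^ 20 = 26
byte 7: (bc ^ dc) ^ 6e = 60 ^ 6e = 0e

73 13 ca a8 e3 90 26 0e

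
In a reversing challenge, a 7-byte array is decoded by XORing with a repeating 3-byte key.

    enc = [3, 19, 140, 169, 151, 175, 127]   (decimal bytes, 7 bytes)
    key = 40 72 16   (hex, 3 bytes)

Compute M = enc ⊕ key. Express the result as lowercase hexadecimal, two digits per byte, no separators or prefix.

43619ae9e5b93f

The 3-byte key repeats, so the effective keystream is 40 72 16 40 72 16 40.
byte 0: 03 ⊕ 40 = 43
byte 1: 13 ⊕ 72 = 61
byte 2: 8c ⊕ 16 = 9a
byte 3: a9 ⊕ 40 = e9
byte 4: 97 ⊕ 72 = e5
byte 5: af ⊕ 16 = b9
byte 6: 7f ⊕ 40 = 3f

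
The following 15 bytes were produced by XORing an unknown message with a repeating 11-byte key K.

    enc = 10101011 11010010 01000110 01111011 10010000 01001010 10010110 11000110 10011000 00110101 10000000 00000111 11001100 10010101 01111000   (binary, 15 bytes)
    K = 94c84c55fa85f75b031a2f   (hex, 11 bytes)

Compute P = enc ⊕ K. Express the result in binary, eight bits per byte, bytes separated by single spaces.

The 11-byte key repeats, so the effective keystream is 94 c8 4c 55 fa 85 f7 5b 03 1a 2f 94 c8 4c 55.
byte 0: ab xor 94 = 3f
byte 1: d2 xor c8 = 1a
byte 2: 46 xor 4c = 0a
byte 3: 7b xor 55 = 2e
byte 4: 90 xor fa = 6a
byte 5: 4a xor 85 = cf
byte 6: 96 xor f7 = 61
byte 7: c6 xor 5b = 9d
byte 8: 98 xor 03 = 9b
byte 9: 35 xor 1a = 2f
byte 10: 80 xor 2f = af
byte 11: 07 xor 94 = 93
byte 12: cc xor c8 = 04
byte 13: 95 xor 4c = d9
byte 14: 78 xor 55 = 2d

00111111 00011010 00001010 00101110 01101010 11001111 01100001 10011101 10011011 00101111 10101111 10010011 00000100 11011001 00101101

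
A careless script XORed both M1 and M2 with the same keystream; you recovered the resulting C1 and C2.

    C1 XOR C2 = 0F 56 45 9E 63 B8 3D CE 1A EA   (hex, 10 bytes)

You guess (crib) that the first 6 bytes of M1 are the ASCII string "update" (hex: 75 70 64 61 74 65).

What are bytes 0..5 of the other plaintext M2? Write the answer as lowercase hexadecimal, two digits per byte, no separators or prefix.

7a2621ff17dd

Since C1 ⊕ C2 = M1 ⊕ M2, XORing with the guessed M1 bytes yields the corresponding M2 bytes: M2 = (C1 ⊕ C2) ⊕ M1.
byte 0: 0f ⊕ 75 = 7a
byte 1: 56 ⊕ 70 = 26
byte 2: 45 ⊕ 64 = 21
byte 3: 9e ⊕ 61 = ff
byte 4: 63 ⊕ 74 = 17
byte 5: b8 ⊕ 65 = dd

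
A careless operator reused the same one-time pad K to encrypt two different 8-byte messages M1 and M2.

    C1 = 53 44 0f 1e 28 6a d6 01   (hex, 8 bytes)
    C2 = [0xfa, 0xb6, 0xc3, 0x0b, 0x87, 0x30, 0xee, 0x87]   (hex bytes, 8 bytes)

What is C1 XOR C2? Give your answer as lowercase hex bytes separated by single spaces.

a9 f2 cc 15 af 5a 38 86

C1 ⊕ C2 = (M1 ⊕ K) ⊕ (M2 ⊕ K) = M1 ⊕ M2 — the shared key cancels under XOR.
01010011 ⊕ 11111010 = 10101001
01000100 ⊕ 10110110 = 11110010
00001111 ⊕ 11000011 = 11001100
00011110 ⊕ 00001011 = 00010101
00101000 ⊕ 10000111 = 10101111
01101010 ⊕ 00110000 = 01011010
11010110 ⊕ 11101110 = 00111000
00000001 ⊕ 10000111 = 10000110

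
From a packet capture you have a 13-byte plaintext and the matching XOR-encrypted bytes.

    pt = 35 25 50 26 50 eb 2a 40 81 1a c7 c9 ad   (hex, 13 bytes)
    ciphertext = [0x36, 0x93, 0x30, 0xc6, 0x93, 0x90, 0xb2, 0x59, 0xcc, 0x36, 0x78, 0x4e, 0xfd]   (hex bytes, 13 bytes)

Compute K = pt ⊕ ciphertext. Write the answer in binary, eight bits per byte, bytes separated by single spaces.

Since ciphertext = pt ⊕ K, XORing both sides with pt gives K = pt ⊕ ciphertext.
35 xor 36 = 03
25 xor 93 = b6
50 xor 30 = 60
26 xor c6 = e0
50 xor 93 = c3
eb xor 90 = 7b
2a xor b2 = 98
40 xor 59 = 19
81 xor cc = 4d
1a xor 36 = 2c
c7 xor 78 = bf
c9 xor 4e = 87
ad xor fd = 50

00000011 10110110 01100000 11100000 11000011 01111011 10011000 00011001 01001101 00101100 10111111 10000111 01010000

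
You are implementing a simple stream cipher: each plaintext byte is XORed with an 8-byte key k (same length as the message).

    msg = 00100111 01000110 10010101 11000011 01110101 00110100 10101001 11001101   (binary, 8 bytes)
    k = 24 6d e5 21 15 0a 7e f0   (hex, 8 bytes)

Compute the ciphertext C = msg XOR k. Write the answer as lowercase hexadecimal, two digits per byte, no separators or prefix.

byte 0: 27 XOR 24 = 03
byte 1: 46 XOR 6d = 2b
byte 2: 95 XOR e5 = 70
byte 3: c3 XOR 21 = e2
byte 4: 75 XOR 15 = 60
byte 5: 34 XOR 0a = 3e
byte 6: a9 XOR 7e = d7
byte 7: cd XOR f0 = 3d

032b70e2603ed73d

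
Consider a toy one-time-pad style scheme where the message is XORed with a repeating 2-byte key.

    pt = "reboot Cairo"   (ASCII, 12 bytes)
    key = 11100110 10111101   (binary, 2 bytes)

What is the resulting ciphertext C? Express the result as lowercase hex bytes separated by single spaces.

The 2-byte key repeats, so the effective keystream is e6 bd e6 bd e6 bd e6 bd e6 bd e6 bd.
byte 0: 01110010 XOR 11100110 = 10010100
byte 1: 01100101 XOR 10111101 = 11011000
byte 2: 01100010 XOR 11100110 = 10000100
byte 3: 01101111 XOR 10111101 = 11010010
byte 4: 01101111 XOR 11100110 = 10001001
byte 5: 01110100 XOR 10111101 = 11001001
byte 6: 00100000 XOR 11100110 = 11000110
byte 7: 01000011 XOR 10111101 = 11111110
byte 8: 01100001 XOR 11100110 = 10000111
byte 9: 01101001 XOR 10111101 = 11010100
byte 10: 01110010 XOR 11100110 = 10010100
byte 11: 01101111 XOR 10111101 = 11010010

94 d8 84 d2 89 c9 c6 fe 87 d4 94 d2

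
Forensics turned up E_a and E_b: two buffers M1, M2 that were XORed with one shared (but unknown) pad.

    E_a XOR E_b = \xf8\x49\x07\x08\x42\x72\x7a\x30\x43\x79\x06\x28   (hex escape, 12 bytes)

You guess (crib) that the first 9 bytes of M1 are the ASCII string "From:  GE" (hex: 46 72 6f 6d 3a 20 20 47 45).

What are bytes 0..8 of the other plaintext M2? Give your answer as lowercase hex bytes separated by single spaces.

Since E_a ⊕ E_b = M1 ⊕ M2, XORing with the guessed M1 bytes yields the corresponding M2 bytes: M2 = (E_a ⊕ E_b) ⊕ M1.
11111000 XOR 01000110 = 10111110
01001001 XOR 01110010 = 00111011
00000111 XOR 01101111 = 01101000
00001000 XOR 01101101 = 01100101
01000010 XOR 00111010 = 01111000
01110010 XOR 00100000 = 01010010
01111010 XOR 00100000 = 01011010
00110000 XOR 01000111 = 01110111
01000011 XOR 01000101 = 00000110

be 3b 68 65 78 52 5a 77 06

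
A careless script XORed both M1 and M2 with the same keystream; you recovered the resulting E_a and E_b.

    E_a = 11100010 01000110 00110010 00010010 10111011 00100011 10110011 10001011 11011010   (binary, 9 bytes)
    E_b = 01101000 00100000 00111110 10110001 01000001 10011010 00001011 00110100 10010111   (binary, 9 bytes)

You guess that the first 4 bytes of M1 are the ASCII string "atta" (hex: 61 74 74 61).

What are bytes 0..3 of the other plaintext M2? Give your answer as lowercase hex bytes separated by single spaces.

eb 12 78 c2

First, E_a ⊕ E_b = (M1 ⊕ K) ⊕ (M2 ⊕ K) = M1 ⊕ M2, so the key drops out. Then M2 = (M1 ⊕ M2) ⊕ M1 over the first 4 bytes.
byte 0: (e2 xor 68) xor 61 = 8a xor 61 = eb
byte 1: (46 xor 20) xor 74 = 66 xor 74 = 12
byte 2: (32 xor 3e) xor 74 = 0c xor 74 = 78
byte 3: (12 xor b1) xor 61 = a3 xor 61 = c2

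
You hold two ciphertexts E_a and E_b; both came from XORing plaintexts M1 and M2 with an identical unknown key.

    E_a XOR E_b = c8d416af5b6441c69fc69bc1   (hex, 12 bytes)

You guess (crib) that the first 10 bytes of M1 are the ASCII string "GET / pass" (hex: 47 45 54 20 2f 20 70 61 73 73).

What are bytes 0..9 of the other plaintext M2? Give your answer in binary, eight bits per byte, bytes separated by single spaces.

Since E_a ⊕ E_b = M1 ⊕ M2, XORing with the guessed M1 bytes yields the corresponding M2 bytes: M2 = (E_a ⊕ E_b) ⊕ M1.
200 xor  71 = 143
212 xor  69 = 145
 22 xor  84 =  66
175 xor  32 = 143
 91 xor  47 = 116
100 xor  32 =  68
 65 xor 112 =  49
198 xor  97 = 167
159 xor 115 = 236
198 xor 115 = 181

10001111 10010001 01000010 10001111 01110100 01000100 00110001 10100111 11101100 10110101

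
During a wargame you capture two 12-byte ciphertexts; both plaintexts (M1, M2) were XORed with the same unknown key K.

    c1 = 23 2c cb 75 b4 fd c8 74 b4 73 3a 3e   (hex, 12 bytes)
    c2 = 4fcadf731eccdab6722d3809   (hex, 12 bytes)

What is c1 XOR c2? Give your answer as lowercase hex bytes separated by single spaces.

6c e6 14 06 aa 31 12 c2 c6 5e 02 37

c1 ⊕ c2 = (M1 ⊕ K) ⊕ (M2 ⊕ K) = M1 ⊕ M2 — the shared key cancels under XOR.
00100011 xor 01001111 = 01101100
00101100 xor 11001010 = 11100110
11001011 xor 11011111 = 00010100
01110101 xor 01110011 = 00000110
10110100 xor 00011110 = 10101010
11111101 xor 11001100 = 00110001
11001000 xor 11011010 = 00010010
01110100 xor 10110110 = 11000010
10110100 xor 01110010 = 11000110
01110011 xor 00101101 = 01011110
00111010 xor 00111000 = 00000010
00111110 xor 00001001 = 00110111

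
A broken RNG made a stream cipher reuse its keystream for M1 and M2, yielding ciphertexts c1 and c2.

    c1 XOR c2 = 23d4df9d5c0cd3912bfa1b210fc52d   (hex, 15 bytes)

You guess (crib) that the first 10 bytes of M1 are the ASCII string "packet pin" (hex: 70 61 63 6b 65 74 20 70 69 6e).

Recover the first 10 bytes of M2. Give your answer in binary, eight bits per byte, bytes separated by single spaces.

Since c1 ⊕ c2 = M1 ⊕ M2, XORing with the guessed M1 bytes yields the corresponding M2 bytes: M2 = (c1 ⊕ c2) ⊕ M1.
byte 0: 23 xor 70 = 53
byte 1: d4 xor 61 = b5
byte 2: df xor 63 = bc
byte 3: 9d xor 6b = f6
byte 4: 5c xor 65 = 39
byte 5: 0c xor 74 = 78
byte 6: d3 xor 20 = f3
byte 7: 91 xor 70 = e1
byte 8: 2b xor 69 = 42
byte 9: fa xor 6e = 94

01010011 10110101 10111100 11110110 00111001 01111000 11110011 11100001 01000010 10010100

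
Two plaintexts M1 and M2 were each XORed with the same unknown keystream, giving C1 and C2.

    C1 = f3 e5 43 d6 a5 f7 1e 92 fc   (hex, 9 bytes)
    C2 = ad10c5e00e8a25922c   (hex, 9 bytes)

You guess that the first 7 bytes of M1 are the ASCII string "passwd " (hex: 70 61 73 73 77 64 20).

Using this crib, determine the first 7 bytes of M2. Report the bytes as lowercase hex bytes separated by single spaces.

First, C1 ⊕ C2 = (M1 ⊕ K) ⊕ (M2 ⊕ K) = M1 ⊕ M2, so the key drops out. Then M2 = (M1 ⊕ M2) ⊕ M1 over the first 7 bytes.
byte 0: (f3 ^ ad) ^ 70 = 5e ^ 70 = 2e
byte 1: (e5 ^ 10) ^ 61 = f5 ^ 61 = 94
byte 2: (43 ^ c5) ^ 73 = 86 ^ 73 = f5
byte 3: (d6 ^ e0) ^ 73 = 36 ^ 73 = 45
byte 4: (a5 ^ 0e) ^ 77 = ab ^ 77 = dc
byte 5: (f7 ^ 8a) ^ 64 = 7d ^ 64 = 19
byte 6: (1e ^ 25) ^ 20 = 3b ^ 20 = 1b

2e 94 f5 45 dc 19 1b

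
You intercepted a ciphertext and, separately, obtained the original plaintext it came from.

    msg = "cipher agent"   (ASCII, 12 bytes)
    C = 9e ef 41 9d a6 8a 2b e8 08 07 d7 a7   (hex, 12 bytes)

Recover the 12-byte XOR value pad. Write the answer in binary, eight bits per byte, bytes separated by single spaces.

11111101 10000110 00110001 11110101 11000011 11111000 00001011 10001001 01101111 01100010 10111001 11010011

Since C = msg ⊕ pad, XORing both sides with msg gives pad = msg ⊕ C.
63 ^ 9e = fd
69 ^ ef = 86
70 ^ 41 = 31
68 ^ 9d = f5
65 ^ a6 = c3
72 ^ 8a = f8
20 ^ 2b = 0b
61 ^ e8 = 89
67 ^ 08 = 6f
65 ^ 07 = 62
6e ^ d7 = b9
74 ^ a7 = d3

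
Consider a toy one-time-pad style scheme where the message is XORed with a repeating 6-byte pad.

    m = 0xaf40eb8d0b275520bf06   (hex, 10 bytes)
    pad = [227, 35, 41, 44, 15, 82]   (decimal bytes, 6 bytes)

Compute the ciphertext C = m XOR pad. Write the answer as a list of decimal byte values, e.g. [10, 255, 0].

[76, 99, 194, 161, 4, 117, 182, 3, 150, 42]

The 6-byte key repeats, so the effective keystream is e3 23 29 2c 0f 52 e3 23 29 2c.
byte 0: af ⊕ e3 = 4c
byte 1: 40 ⊕ 23 = 63
byte 2: eb ⊕ 29 = c2
byte 3: 8d ⊕ 2c = a1
byte 4: 0b ⊕ 0f = 04
byte 5: 27 ⊕ 52 = 75
byte 6: 55 ⊕ e3 = b6
byte 7: 20 ⊕ 23 = 03
byte 8: bf ⊕ 29 = 96
byte 9: 06 ⊕ 2c = 2a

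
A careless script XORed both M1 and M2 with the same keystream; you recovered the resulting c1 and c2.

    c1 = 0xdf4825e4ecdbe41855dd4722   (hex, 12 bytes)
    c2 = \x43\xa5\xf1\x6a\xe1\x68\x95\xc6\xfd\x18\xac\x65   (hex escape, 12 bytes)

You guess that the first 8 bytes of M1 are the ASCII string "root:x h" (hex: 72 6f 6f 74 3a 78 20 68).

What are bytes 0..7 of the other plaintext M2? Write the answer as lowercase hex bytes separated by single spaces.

First, c1 ⊕ c2 = (M1 ⊕ K) ⊕ (M2 ⊕ K) = M1 ⊕ M2, so the key drops out. Then M2 = (M1 ⊕ M2) ⊕ M1 over the first 8 bytes.
byte 0: (df ^ 43) ^ 72 = 9c ^ 72 = ee
byte 1: (48 ^ a5) ^ 6f = ed ^ 6f = 82
byte 2: (25 ^ f1) ^ 6f = d4 ^ 6f = bb
byte 3: (e4 ^ 6a) ^ 74 = 8e ^ 74 = fa
byte 4: (ec ^ e1) ^ 3a = 0d ^ 3a = 37
byte 5: (db ^ 68) ^ 78 = b3 ^ 78 = cb
byte 6: (e4 ^ 95) ^ 20 = 71 ^ 20 = 51
byte 7: (18 ^ c6) ^ 68 = de ^ 68 = b6

ee 82 bb fa 37 cb 51 b6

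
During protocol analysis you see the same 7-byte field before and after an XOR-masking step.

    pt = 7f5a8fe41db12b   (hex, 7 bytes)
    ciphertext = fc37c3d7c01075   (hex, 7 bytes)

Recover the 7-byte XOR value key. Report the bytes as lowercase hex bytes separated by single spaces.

83 6d 4c 33 dd a1 5e

Since ciphertext = pt ⊕ key, XORing both sides with pt gives key = pt ⊕ ciphertext.
byte 0: 7f XOR fc = 83
byte 1: 5a XOR 37 = 6d
byte 2: 8f XOR c3 = 4c
byte 3: e4 XOR d7 = 33
byte 4: 1d XOR c0 = dd
byte 5: b1 XOR 10 = a1
byte 6: 2b XOR 75 = 5e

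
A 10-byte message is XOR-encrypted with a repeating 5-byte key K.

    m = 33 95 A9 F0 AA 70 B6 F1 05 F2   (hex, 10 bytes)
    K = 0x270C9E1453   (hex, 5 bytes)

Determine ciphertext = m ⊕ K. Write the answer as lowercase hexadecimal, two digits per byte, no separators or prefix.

The 5-byte key repeats, so the effective keystream is 27 0c 9e 14 53 27 0c 9e 14 53.
byte 0: 33 ^ 27 = 14
byte 1: 95 ^ 0c = 99
byte 2: a9 ^ 9e = 37
byte 3: f0 ^ 14 = e4
byte 4: aa ^ 53 = f9
byte 5: 70 ^ 27 = 57
byte 6: b6 ^ 0c = ba
byte 7: f1 ^ 9e = 6f
byte 8: 05 ^ 14 = 11
byte 9: f2 ^ 53 = a1

149937e4f957ba6f11a1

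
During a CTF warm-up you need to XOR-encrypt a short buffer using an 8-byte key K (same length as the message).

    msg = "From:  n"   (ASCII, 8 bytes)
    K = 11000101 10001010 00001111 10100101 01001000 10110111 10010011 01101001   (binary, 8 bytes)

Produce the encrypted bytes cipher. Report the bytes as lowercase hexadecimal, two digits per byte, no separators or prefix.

83f860c87297b307

 70 ⊕ 197 = 131
114 ⊕ 138 = 248
111 ⊕  15 =  96
109 ⊕ 165 = 200
 58 ⊕  72 = 114
 32 ⊕ 183 = 151
 32 ⊕ 147 = 179
110 ⊕ 105 =   7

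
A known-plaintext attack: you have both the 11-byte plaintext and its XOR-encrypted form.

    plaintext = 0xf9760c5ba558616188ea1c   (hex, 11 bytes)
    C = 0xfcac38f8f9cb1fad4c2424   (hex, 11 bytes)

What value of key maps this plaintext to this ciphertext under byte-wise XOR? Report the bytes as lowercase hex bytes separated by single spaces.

05 da 34 a3 5c 93 7e cc c4 ce 38

Since C = plaintext ⊕ key, XORing both sides with plaintext gives key = plaintext ⊕ C.
byte 0: f9 ⊕ fc = 05
byte 1: 76 ⊕ ac = da
byte 2: 0c ⊕ 38 = 34
byte 3: 5b ⊕ f8 = a3
byte 4: a5 ⊕ f9 = 5c
byte 5: 58 ⊕ cb = 93
byte 6: 61 ⊕ 1f = 7e
byte 7: 61 ⊕ ad = cc
byte 8: 88 ⊕ 4c = c4
byte 9: ea ⊕ 24 = ce
byte 10: 1c ⊕ 24 = 38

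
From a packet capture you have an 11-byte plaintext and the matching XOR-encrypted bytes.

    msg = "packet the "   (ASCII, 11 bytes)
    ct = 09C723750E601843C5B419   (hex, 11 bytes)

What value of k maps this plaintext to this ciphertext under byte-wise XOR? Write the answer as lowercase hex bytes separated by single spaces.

79 a6 40 1e 6b 14 38 37 ad d1 39

Since ct = msg ⊕ k, XORing both sides with msg gives k = msg ⊕ ct.
byte 0: 70 ⊕ 09 = 79
byte 1: 61 ⊕ c7 = a6
byte 2: 63 ⊕ 23 = 40
byte 3: 6b ⊕ 75 = 1e
byte 4: 65 ⊕ 0e = 6b
byte 5: 74 ⊕ 60 = 14
byte 6: 20 ⊕ 18 = 38
byte 7: 74 ⊕ 43 = 37
byte 8: 68 ⊕ c5 = ad
byte 9: 65 ⊕ b4 = d1
byte 10: 20 ⊕ 19 = 39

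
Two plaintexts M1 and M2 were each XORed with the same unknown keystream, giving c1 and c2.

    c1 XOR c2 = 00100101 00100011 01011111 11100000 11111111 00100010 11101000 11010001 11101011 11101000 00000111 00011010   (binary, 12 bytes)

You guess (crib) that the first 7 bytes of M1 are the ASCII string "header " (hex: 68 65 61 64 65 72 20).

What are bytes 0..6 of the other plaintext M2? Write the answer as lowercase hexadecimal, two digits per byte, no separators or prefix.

4d463e849a50c8

Since c1 ⊕ c2 = M1 ⊕ M2, XORing with the guessed M1 bytes yields the corresponding M2 bytes: M2 = (c1 ⊕ c2) ⊕ M1.
byte 0:  37 xor 104 =  77
byte 1:  35 xor 101 =  70
byte 2:  95 xor  97 =  62
byte 3: 224 xor 100 = 132
byte 4: 255 xor 101 = 154
byte 5:  34 xor 114 =  80
byte 6: 232 xor  32 = 200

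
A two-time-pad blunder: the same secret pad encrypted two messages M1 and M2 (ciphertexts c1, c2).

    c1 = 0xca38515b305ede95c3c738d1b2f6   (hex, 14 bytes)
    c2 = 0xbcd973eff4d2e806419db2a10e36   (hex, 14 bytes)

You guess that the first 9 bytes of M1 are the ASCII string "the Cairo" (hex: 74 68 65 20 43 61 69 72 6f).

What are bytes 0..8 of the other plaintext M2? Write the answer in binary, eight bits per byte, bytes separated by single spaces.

00000010 10001001 01000111 10010100 10000111 11101101 01011111 11100001 11101101

First, c1 ⊕ c2 = (M1 ⊕ K) ⊕ (M2 ⊕ K) = M1 ⊕ M2, so the key drops out. Then M2 = (M1 ⊕ M2) ⊕ M1 over the first 9 bytes.
byte 0: (ca ^ bc) ^ 74 = 76 ^ 74 = 02
byte 1: (38 ^ d9) ^ 68 = e1 ^ 68 = 89
byte 2: (51 ^ 73) ^ 65 = 22 ^ 65 = 47
byte 3: (5b ^ ef) ^ 20 = b4 ^ 20 = 94
byte 4: (30 ^ f4) ^ 43 = c4 ^ 43 = 87
byte 5: (5e ^ d2) ^ 61 = 8c ^ 61 = ed
byte 6: (de ^ e8) ^ 69 = 36 ^ 69 = 5f
byte 7: (95 ^ 06) ^ 72 = 93 ^ 72 = e1
byte 8: (c3 ^ 41) ^ 6f = 82 ^ 6f = ed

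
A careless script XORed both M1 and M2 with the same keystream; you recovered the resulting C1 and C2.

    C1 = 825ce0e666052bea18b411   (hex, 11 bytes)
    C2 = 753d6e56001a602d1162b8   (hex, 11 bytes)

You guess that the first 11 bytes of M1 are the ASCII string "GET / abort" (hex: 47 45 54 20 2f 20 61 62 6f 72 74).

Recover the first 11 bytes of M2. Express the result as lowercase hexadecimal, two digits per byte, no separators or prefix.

b024da90493f2aa566a4dd

First, C1 ⊕ C2 = (M1 ⊕ K) ⊕ (M2 ⊕ K) = M1 ⊕ M2, so the key drops out. Then M2 = (M1 ⊕ M2) ⊕ M1 over the first 11 bytes.
byte 0: (82 ^ 75) ^ 47 = f7 ^ 47 = b0
byte 1: (5c ^ 3d) ^ 45 = 61 ^ 45 = 24
byte 2: (e0 ^ 6e) ^ 54 = 8e ^ 54 = da
byte 3: (e6 ^ 56) ^ 20 = b0 ^ 20 = 90
byte 4: (66 ^ 00) ^ 2f = 66 ^ 2f = 49
byte 5: (05 ^ 1a) ^ 20 = 1f ^ 20 = 3f
byte 6: (2b ^ 60) ^ 61 = 4b ^ 61 = 2a
byte 7: (ea ^ 2d) ^ 62 = c7 ^ 62 = a5
byte 8: (18 ^ 11) ^ 6f = 09 ^ 6f = 66
byte 9: (b4 ^ 62) ^ 72 = d6 ^ 72 = a4
byte 10: (11 ^ b8) ^ 74 = a9 ^ 74 = dd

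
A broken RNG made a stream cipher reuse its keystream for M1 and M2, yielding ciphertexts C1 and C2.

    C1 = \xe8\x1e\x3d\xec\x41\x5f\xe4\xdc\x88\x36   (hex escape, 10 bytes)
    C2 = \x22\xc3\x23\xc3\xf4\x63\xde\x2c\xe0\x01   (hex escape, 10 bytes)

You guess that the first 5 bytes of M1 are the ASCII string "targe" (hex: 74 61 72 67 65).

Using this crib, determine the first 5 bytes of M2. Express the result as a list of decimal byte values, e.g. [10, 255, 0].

First, C1 ⊕ C2 = (M1 ⊕ K) ⊕ (M2 ⊕ K) = M1 ⊕ M2, so the key drops out. Then M2 = (M1 ⊕ M2) ⊕ M1 over the first 5 bytes.
byte 0: (e8 ^ 22) ^ 74 = ca ^ 74 = be
byte 1: (1e ^ c3) ^ 61 = dd ^ 61 = bc
byte 2: (3d ^ 23) ^ 72 = 1e ^ 72 = 6c
byte 3: (ec ^ c3) ^ 67 = 2f ^ 67 = 48
byte 4: (41 ^ f4) ^ 65 = b5 ^ 65 = d0

[190, 188, 108, 72, 208]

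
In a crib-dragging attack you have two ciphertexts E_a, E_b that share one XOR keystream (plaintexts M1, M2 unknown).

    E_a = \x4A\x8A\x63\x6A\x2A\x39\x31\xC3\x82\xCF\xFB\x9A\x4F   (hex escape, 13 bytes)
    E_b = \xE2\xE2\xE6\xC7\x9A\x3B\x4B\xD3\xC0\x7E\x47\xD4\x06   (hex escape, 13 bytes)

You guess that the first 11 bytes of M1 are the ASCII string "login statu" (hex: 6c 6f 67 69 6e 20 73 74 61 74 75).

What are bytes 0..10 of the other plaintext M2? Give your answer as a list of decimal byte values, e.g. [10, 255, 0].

First, E_a ⊕ E_b = (M1 ⊕ K) ⊕ (M2 ⊕ K) = M1 ⊕ M2, so the key drops out. Then M2 = (M1 ⊕ M2) ⊕ M1 over the first 11 bytes.
byte 0: (4a xor e2) xor 6c = a8 xor 6c = c4
byte 1: (8a xor e2) xor 6f = 68 xor 6f = 07
byte 2: (63 xor e6) xor 67 = 85 xor 67 = e2
byte 3: (6a xor c7) xor 69 = ad xor 69 = c4
byte 4: (2a xor 9a) xor 6e = b0 xor 6e = de
byte 5: (39 xor 3b) xor 20 = 02 xor 20 = 22
byte 6: (31 xor 4b) xor 73 = 7a xor 73 = 09
byte 7: (c3 xor d3) xor 74 = 10 xor 74 = 64
byte 8: (82 xor c0) xor 61 = 42 xor 61 = 23
byte 9: (cf xor 7e) xor 74 = b1 xor 74 = c5
byte 10: (fb xor 47) xor 75 = bc xor 75 = c9

[196, 7, 226, 196, 222, 34, 9, 100, 35, 197, 201]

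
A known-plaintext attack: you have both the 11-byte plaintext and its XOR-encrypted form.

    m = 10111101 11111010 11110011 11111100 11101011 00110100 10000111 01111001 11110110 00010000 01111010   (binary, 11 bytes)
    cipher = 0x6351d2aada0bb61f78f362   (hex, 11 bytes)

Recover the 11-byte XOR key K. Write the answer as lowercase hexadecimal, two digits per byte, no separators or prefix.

deab2156313f31668ee318

Since cipher = m ⊕ K, XORing both sides with m gives K = m ⊕ cipher.
byte 0: bd ⊕ 63 = de
byte 1: fa ⊕ 51 = ab
byte 2: f3 ⊕ d2 = 21
byte 3: fc ⊕ aa = 56
byte 4: eb ⊕ da = 31
byte 5: 34 ⊕ 0b = 3f
byte 6: 87 ⊕ b6 = 31
byte 7: 79 ⊕ 1f = 66
byte 8: f6 ⊕ 78 = 8e
byte 9: 10 ⊕ f3 = e3
byte 10: 7a ⊕ 62 = 18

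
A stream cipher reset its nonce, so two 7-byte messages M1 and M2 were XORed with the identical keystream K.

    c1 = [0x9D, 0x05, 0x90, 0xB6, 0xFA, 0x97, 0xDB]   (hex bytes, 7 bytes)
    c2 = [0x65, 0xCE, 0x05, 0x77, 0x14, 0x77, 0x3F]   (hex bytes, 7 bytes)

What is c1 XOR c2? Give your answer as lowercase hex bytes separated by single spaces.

c1 ⊕ c2 = (M1 ⊕ K) ⊕ (M2 ⊕ K) = M1 ⊕ M2 — the shared key cancels under XOR.
9d XOR 65 = f8
05 XOR ce = cb
90 XOR 05 = 95
b6 XOR 77 = c1
fa XOR 14 = ee
97 XOR 77 = e0
db XOR 3f = e4

f8 cb 95 c1 ee e0 e4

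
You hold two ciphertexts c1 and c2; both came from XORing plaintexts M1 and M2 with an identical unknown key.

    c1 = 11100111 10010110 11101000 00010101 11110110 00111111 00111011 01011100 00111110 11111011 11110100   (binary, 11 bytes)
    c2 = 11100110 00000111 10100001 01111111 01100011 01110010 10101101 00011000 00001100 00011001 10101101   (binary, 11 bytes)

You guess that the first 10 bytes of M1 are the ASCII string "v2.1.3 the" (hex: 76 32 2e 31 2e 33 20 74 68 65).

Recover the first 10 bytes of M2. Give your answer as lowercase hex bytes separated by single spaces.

First, c1 ⊕ c2 = (M1 ⊕ K) ⊕ (M2 ⊕ K) = M1 ⊕ M2, so the key drops out. Then M2 = (M1 ⊕ M2) ⊕ M1 over the first 10 bytes.
byte 0: (e7 xor e6) xor 76 = 01 xor 76 = 77
byte 1: (96 xor 07) xor 32 = 91 xor 32 = a3
byte 2: (e8 xor a1) xor 2e = 49 xor 2e = 67
byte 3: (15 xor 7f) xor 31 = 6a xor 31 = 5b
byte 4: (f6 xor 63) xor 2e = 95 xor 2e = bb
byte 5: (3f xor 72) xor 33 = 4d xor 33 = 7e
byte 6: (3b xor ad) xor 20 = 96 xor 20 = b6
byte 7: (5c xor 18) xor 74 = 44 xor 74 = 30
byte 8: (3e xor 0c) xor 68 = 32 xor 68 = 5a
byte 9: (fb xor 19) xor 65 = e2 xor 65 = 87

77 a3 67 5b bb 7e b6 30 5a 87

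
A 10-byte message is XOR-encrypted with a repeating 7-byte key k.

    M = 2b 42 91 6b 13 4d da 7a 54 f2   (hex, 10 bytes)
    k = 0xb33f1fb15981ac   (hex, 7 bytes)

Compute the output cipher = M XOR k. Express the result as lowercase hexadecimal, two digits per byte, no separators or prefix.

987d8eda4acc76c96bed

The 7-byte key repeats, so the effective keystream is b3 3f 1f b1 59 81 ac b3 3f 1f.
byte 0: 2b XOR b3 = 98
byte 1: 42 XOR 3f = 7d
byte 2: 91 XOR 1f = 8e
byte 3: 6b XOR b1 = da
byte 4: 13 XOR 59 = 4a
byte 5: 4d XOR 81 = cc
byte 6: da XOR ac = 76
byte 7: 7a XOR b3 = c9
byte 8: 54 XOR 3f = 6b
byte 9: f2 XOR 1f = ed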